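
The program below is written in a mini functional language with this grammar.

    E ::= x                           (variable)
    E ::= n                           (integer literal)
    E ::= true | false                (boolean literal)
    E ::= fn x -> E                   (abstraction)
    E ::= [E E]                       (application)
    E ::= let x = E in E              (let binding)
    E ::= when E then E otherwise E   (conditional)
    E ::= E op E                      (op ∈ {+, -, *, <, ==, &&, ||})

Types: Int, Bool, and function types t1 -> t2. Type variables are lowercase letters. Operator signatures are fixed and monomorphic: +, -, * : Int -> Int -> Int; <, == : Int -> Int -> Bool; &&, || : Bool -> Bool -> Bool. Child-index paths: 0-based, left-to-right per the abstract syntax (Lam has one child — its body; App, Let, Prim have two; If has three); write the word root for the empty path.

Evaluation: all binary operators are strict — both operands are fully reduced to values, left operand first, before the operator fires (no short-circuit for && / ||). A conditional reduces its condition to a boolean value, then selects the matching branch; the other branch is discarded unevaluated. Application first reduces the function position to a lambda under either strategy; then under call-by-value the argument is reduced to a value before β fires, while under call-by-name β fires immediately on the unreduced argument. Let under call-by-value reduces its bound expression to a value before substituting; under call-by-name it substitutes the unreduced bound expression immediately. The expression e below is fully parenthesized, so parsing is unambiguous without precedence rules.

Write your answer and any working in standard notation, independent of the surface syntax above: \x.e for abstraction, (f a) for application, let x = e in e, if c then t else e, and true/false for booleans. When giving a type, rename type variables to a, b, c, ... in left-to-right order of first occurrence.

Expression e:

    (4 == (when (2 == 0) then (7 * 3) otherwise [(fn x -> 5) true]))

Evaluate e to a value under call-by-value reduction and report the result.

Working:
step 0: (4 == (if (2 == 0) then (7 * 3) else ((\x.5) true)))
step 1: [delta@1.0] (4 == (if false then (7 * 3) else ((\x.5) true)))
step 2: [if@1] (4 == ((\x.5) true))
step 3: [beta@1] (4 == 5)
step 4: [delta@root] false

Answer: false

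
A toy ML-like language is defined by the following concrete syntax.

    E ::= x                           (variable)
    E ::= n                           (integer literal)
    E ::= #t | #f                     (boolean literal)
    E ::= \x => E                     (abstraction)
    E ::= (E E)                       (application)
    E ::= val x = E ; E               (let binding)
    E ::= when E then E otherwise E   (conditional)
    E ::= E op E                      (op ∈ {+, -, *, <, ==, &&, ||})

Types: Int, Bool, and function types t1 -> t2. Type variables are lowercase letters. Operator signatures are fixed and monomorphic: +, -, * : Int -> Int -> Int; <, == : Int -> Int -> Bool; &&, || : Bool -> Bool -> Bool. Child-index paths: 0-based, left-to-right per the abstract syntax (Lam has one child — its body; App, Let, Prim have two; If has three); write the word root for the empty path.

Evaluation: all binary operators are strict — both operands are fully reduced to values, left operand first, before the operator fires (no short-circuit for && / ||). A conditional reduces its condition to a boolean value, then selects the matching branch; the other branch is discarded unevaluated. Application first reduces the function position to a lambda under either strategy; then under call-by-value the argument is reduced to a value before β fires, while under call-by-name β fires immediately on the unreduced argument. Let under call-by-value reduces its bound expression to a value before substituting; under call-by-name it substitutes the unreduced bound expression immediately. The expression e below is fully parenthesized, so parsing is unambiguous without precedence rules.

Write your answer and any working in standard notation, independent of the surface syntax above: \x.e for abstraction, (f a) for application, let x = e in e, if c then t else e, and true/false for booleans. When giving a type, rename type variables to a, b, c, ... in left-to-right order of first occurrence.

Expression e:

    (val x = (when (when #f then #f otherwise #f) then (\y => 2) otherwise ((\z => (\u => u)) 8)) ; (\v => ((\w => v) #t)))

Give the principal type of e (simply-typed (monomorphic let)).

Working:
  unify Bool ~ Bool
  unify Bool ~ Bool
  unify Bool ~ Bool
\y._ : a -> Int
u : c
\u._ : c -> c
\z._ : b -> c -> c
  unify b -> c -> c ~ Int -> d
  unify b ~ Int
  unify c -> c ~ d
_ _ : c -> c
  unify a -> Int ~ c -> c
  unify a ~ c
  unify Int ~ c
let x : Int -> Int
v : e
\w._ : f -> e
  unify f -> e ~ Bool -> g
  unify f ~ Bool
  unify e ~ g
_ _ : g
\v._ : g -> g

Answer: a -> a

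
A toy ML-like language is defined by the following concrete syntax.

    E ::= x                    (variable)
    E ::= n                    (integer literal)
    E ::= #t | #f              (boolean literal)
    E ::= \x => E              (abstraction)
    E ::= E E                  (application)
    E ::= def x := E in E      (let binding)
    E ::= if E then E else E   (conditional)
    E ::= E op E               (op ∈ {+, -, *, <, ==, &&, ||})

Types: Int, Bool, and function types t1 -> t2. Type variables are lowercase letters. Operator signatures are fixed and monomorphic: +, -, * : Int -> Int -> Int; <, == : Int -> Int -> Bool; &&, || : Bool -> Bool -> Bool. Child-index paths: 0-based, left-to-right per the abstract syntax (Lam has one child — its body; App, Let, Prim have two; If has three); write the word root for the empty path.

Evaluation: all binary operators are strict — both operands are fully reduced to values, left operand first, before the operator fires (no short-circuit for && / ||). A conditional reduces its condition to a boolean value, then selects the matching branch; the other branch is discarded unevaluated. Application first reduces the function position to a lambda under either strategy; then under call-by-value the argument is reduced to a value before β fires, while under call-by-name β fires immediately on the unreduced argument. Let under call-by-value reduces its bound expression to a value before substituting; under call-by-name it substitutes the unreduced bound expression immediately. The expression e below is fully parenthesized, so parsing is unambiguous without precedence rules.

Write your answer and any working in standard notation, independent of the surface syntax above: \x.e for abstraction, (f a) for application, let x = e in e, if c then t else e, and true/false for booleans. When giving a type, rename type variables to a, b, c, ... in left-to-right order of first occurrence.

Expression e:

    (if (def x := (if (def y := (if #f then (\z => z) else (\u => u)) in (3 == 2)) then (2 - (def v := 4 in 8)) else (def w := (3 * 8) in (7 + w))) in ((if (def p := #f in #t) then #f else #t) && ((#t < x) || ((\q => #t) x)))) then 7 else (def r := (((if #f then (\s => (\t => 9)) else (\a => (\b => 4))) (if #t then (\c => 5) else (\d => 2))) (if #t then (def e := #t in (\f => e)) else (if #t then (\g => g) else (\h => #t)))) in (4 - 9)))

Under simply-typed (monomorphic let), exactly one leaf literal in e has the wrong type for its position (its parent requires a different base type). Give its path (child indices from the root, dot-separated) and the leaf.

Answer: 0.1.1.0.0 : true

Working:
  unify Bool ~ Bool
z : a
\z._ : a -> a
u : b
\u._ : b -> b
  unify a -> a ~ b -> b
  unify a ~ b
  unify b ~ b
let y : b -> b
  unify Int ~ Int
  unify Int ~ Int
  unify Bool ~ Bool
  unify Int ~ Int
let v : Int
  unify Int ~ Int
  unify Int ~ Int
  unify Int ~ Int
let w : Int
  unify Int ~ Int
w : Int
  unify Int ~ Int
  unify Int ~ Int
let x : Int
let p : Bool
  unify Bool ~ Bool
  unify Bool ~ Bool
  unify Bool ~ Bool
  unify Bool ~ Int
  FAIL: mismatch Bool ~ Int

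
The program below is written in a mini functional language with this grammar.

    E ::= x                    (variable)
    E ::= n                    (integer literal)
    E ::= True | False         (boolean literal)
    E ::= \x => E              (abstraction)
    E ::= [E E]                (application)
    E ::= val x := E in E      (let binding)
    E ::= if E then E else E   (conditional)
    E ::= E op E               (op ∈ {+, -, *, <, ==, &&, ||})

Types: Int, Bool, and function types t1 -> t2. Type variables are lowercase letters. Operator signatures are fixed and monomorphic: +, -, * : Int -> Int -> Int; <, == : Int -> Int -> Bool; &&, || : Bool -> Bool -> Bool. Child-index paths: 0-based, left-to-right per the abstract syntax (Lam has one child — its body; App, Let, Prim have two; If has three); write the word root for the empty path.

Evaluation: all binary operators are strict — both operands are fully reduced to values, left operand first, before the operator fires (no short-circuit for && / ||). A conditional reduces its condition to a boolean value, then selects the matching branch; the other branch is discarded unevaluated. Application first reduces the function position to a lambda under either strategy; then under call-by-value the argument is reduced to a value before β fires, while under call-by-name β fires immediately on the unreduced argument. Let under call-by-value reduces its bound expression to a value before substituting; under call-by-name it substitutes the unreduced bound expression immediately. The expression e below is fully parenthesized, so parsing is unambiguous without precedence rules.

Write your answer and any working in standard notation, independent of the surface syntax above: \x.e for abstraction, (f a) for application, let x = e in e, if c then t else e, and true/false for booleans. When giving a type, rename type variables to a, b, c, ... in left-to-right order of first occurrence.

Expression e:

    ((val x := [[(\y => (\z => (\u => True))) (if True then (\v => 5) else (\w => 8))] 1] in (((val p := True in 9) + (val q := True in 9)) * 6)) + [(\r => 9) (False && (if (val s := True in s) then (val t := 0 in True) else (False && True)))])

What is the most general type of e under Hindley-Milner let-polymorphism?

Answer: Int

Trace:
\u._ : c -> Bool
\z._ : b -> c -> Bool
\y._ : a -> b -> c -> Bool
  unify Bool ~ Bool
\v._ : d -> Int
\w._ : e -> Int
  unify d -> Int ~ e -> Int
  unify d ~ e
  unify Int ~ Int
  unify a -> b -> c -> Bool ~ (e -> Int) -> f
  unify a ~ e -> Int
  unify b -> c -> Bool ~ f
_ _ : b -> c -> Bool
  unify b -> c -> Bool ~ Int -> g
  unify b ~ Int
  unify c -> Bool ~ g
_ _ : c -> Bool
let x : forall. c -> Bool
let p : Bool
  unify Int ~ Int
let q : Bool
  unify Int ~ Int
  unify Int ~ Int
  unify Int ~ Int
  unify Int ~ Int
\r._ : h -> Int
  unify Bool ~ Bool
let s : Bool
s : Bool
  unify Bool ~ Bool
let t : Int
  unify Bool ~ Bool
  unify Bool ~ Bool
  unify Bool ~ Bool
  unify Bool ~ Bool
  unify h -> Int ~ Bool -> i
  unify h ~ Bool
  unify Int ~ i
_ _ : Int
  unify Int ~ Int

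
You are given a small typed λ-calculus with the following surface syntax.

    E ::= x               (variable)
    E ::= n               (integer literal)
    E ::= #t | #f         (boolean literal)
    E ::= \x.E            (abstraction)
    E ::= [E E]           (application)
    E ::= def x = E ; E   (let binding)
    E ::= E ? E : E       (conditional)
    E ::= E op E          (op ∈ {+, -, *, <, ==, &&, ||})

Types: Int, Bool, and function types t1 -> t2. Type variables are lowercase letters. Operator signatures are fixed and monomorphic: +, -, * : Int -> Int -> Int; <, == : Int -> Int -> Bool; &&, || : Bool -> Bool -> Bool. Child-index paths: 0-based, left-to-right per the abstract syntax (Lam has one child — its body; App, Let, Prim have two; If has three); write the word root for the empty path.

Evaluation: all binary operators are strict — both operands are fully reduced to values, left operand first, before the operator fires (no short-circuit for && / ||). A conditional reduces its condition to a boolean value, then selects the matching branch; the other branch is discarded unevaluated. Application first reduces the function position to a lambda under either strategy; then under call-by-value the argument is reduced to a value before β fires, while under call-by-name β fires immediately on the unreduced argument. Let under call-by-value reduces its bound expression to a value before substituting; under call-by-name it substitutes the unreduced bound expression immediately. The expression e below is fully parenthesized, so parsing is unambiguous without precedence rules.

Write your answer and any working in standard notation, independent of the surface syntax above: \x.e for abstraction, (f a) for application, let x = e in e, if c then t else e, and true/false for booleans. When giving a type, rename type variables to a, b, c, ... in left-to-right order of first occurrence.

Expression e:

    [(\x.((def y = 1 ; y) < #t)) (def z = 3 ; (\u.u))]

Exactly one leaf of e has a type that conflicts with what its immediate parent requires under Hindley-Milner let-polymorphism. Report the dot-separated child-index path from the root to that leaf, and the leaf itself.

Answer: 0.0.1 : true

Derivation:
let y : Int
y : Int
  unify Int ~ Int
  unify Bool ~ Int
  FAIL: mismatch Bool ~ Int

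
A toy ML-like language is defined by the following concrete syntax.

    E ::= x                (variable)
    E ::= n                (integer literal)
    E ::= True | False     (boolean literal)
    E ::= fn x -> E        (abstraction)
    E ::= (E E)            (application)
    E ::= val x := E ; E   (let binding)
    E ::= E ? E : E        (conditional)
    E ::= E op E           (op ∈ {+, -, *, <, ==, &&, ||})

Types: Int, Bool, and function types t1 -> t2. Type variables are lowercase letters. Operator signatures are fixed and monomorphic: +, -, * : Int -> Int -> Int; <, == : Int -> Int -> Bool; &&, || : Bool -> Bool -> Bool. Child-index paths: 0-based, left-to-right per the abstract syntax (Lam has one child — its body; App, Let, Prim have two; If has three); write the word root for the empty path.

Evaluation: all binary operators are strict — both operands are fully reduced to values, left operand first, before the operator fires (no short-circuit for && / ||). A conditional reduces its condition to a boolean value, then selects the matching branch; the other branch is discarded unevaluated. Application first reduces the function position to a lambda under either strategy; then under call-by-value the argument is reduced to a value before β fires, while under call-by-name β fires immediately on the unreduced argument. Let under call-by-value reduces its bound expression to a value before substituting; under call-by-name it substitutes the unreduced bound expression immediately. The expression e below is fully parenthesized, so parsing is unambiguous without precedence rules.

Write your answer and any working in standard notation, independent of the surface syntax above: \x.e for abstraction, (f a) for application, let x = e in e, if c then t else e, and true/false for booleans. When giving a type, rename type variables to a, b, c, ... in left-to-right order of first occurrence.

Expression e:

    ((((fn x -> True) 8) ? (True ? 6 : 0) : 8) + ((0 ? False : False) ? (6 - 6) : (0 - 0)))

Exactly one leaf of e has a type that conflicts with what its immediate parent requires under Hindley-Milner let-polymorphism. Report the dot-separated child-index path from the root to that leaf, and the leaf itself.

Answer: 1.0.0 : 0

Derivation:
\x._ : a -> Bool
  unify a -> Bool ~ Int -> b
  unify a ~ Int
  unify Bool ~ b
_ _ : Bool
  unify Bool ~ Bool
  unify Bool ~ Bool
  unify Int ~ Int
  unify Int ~ Int
  unify Int ~ Int
  unify Int ~ Bool
  FAIL: mismatch Int ~ Bool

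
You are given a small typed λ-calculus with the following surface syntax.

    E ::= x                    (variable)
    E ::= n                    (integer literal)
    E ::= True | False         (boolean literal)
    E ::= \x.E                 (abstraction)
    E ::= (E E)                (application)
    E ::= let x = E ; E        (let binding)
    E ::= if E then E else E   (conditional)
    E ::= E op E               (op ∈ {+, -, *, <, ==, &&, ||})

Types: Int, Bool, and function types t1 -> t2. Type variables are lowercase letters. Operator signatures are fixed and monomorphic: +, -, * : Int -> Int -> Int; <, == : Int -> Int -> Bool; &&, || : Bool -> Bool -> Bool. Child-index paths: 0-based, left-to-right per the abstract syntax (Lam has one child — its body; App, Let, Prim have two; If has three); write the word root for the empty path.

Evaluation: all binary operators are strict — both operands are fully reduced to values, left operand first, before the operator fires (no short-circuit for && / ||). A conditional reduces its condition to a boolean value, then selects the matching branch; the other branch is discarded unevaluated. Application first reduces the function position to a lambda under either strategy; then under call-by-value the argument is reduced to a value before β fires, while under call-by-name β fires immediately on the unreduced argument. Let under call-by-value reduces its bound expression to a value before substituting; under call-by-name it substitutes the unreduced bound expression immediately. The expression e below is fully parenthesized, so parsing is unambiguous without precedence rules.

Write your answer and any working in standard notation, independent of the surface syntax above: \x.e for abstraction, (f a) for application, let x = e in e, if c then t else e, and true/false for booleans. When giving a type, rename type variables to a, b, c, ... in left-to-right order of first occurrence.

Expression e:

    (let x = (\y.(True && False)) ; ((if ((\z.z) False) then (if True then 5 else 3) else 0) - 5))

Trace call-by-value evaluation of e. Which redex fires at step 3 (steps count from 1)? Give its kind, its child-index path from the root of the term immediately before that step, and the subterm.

Trace:
step 0: (let x = (\y.(true && false)) in ((if ((\z.z) false) then (if true then 5 else 3) else 0) - 5))
step 1: [let@root] ((if ((\z.z) false) then (if true then 5 else 3) else 0) - 5)
step 2: [beta@0.0] ((if false then (if true then 5 else 3) else 0) - 5)
step 3: [if@0] (0 - 5)

Answer: if at 0 : (if false then (if true then 5 else 3) else 0)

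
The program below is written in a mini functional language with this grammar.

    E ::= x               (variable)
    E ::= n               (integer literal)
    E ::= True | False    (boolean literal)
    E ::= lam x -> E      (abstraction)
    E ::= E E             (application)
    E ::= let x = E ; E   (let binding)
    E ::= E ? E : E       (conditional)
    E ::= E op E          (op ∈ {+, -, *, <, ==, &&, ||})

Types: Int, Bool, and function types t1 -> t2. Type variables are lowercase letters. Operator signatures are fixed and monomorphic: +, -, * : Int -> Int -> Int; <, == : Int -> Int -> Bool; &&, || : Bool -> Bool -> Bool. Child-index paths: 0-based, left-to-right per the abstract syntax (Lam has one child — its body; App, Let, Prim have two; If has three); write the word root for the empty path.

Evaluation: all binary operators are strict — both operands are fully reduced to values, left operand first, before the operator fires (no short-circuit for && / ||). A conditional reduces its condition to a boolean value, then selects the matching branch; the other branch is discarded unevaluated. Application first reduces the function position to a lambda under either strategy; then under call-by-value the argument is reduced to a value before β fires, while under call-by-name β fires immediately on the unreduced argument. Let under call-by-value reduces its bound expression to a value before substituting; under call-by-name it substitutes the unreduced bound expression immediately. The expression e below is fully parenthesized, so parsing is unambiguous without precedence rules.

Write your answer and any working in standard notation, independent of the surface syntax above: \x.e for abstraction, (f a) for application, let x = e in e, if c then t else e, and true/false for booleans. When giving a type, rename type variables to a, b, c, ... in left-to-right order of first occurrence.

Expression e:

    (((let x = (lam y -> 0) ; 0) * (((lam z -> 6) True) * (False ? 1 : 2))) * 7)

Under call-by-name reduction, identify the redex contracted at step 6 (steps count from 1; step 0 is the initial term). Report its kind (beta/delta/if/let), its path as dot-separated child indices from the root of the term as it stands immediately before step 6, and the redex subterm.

Answer: delta at root : (0 * 7)

Working:
step 0: (((let x = (\y.0) in 0) * (((\z.6) true) * (if false then 1 else 2))) * 7)
step 1: [let@0.0] ((0 * (((\z.6) true) * (if false then 1 else 2))) * 7)
step 2: [beta@0.1.0] ((0 * (6 * (if false then 1 else 2))) * 7)
step 3: [if@0.1.1] ((0 * (6 * 2)) * 7)
step 4: [delta@0.1] ((0 * 12) * 7)
step 5: [delta@0] (0 * 7)
step 6: [delta@root] 0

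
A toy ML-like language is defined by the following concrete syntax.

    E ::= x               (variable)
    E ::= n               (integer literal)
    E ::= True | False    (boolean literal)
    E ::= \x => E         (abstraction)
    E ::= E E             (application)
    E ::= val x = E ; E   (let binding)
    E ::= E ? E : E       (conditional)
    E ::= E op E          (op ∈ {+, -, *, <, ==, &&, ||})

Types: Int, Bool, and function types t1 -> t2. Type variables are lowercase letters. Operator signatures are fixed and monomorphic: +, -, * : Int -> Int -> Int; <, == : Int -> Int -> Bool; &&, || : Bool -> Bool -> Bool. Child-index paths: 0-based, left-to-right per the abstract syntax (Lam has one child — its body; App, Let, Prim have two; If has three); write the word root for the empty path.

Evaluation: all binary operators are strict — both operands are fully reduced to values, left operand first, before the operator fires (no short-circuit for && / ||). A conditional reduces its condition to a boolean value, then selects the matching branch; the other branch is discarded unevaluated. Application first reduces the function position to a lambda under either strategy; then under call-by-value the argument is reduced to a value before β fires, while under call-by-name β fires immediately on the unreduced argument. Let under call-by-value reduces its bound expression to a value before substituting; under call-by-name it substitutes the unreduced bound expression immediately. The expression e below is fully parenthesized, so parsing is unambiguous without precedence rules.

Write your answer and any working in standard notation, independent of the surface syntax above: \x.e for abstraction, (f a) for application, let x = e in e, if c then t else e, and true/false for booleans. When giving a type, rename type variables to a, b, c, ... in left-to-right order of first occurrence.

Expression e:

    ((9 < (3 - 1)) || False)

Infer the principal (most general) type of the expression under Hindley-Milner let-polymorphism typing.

Answer: Bool

Working:
  unify Int ~ Int
  unify Int ~ Int
  unify Int ~ Int
  unify Int ~ Int
  unify Bool ~ Bool
  unify Bool ~ Bool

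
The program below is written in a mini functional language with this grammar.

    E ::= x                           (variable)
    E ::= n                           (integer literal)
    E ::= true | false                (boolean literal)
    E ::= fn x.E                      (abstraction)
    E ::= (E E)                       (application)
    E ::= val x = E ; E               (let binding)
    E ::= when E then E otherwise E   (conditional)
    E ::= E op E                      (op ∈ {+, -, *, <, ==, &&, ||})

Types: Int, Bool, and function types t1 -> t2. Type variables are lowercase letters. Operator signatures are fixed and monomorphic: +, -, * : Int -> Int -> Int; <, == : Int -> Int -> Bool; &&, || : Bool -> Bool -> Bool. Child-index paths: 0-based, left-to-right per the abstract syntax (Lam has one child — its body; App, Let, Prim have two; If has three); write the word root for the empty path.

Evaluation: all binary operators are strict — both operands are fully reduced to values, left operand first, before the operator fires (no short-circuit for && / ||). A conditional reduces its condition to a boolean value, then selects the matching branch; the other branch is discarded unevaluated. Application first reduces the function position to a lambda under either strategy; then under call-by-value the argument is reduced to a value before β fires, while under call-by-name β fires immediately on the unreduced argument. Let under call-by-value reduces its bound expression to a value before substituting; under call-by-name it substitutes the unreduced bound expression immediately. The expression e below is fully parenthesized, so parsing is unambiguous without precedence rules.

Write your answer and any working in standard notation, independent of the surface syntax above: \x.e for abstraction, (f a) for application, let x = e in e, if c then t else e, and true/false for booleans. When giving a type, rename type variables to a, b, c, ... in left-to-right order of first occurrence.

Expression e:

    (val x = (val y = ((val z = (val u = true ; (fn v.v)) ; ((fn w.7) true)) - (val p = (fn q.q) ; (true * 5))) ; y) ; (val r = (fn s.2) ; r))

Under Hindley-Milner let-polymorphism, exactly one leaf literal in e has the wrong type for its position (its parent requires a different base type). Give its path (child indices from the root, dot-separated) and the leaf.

Answer: 0.0.1.1.0 : true

Derivation:
let u : Bool
v : a
\v._ : a -> a
let z : forall. a -> a
\w._ : b -> Int
  unify b -> Int ~ Bool -> c
  unify b ~ Bool
  unify Int ~ c
_ _ : Int
  unify Int ~ Int
q : d
\q._ : d -> d
let p : forall. d -> d
  unify Bool ~ Int
  FAIL: mismatch Bool ~ Int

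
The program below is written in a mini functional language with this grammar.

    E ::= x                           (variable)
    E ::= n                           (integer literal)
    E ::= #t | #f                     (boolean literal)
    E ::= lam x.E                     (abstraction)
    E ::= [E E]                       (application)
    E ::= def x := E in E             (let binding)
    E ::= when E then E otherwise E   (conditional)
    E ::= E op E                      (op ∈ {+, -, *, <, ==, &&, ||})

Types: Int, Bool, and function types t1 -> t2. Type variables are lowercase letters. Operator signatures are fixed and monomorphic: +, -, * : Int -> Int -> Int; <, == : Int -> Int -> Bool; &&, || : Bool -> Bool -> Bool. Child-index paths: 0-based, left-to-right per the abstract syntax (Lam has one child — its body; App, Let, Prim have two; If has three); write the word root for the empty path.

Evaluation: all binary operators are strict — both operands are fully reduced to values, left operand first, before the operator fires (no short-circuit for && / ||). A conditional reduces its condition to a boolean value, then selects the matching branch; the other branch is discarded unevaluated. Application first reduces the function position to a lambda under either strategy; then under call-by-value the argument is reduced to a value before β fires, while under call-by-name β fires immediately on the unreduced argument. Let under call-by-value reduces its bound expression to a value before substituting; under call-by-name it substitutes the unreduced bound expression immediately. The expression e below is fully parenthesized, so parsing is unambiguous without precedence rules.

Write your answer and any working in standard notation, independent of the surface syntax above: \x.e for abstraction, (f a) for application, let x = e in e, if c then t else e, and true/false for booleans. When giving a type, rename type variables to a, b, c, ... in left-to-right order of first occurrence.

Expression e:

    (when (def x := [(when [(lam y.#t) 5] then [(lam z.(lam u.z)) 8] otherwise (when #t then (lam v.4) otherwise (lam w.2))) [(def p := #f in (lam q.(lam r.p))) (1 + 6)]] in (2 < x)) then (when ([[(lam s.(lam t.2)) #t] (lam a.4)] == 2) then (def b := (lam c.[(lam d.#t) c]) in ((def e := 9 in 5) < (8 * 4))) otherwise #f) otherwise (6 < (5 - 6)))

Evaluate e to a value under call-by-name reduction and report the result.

Answer: true

Working:
step 0: (if (let x = ((if ((\y.true) 5) then ((\z.(\u.z)) 8) else (if true then (\v.4) else (\w.2))) ((let p = false in (\q.(\r.p))) (1 + 6))) in (2 < x)) then (if ((((\s.(\t.2)) true) (\a.4)) == 2) then (let b = (\c.((\d.true) c)) in ((let e = 9 in 5) < (8 * 4))) else false) else (6 < (5 - 6)))
step 1: [let@0] (if (2 < ((if ((\y.true) 5) then ((\z.(\u.z)) 8) else (if true then (\v.4) else (\w.2))) ((let p = false in (\q.(\r.p))) (1 + 6)))) then (if ((((\s.(\t.2)) true) (\a.4)) == 2) then (let b = (\c.((\d.true) c)) in ((let e = 9 in 5) < (8 * 4))) else false) else (6 < (5 - 6)))
step 2: [beta@0.1.0.0] (if (2 < ((if true then ((\z.(\u.z)) 8) else (if true then (\v.4) else (\w.2))) ((let p = false in (\q.(\r.p))) (1 + 6)))) then (if ((((\s.(\t.2)) true) (\a.4)) == 2) then (let b = (\c.((\d.true) c)) in ((let e = 9 in 5) < (8 * 4))) else false) else (6 < (5 - 6)))
step 3: [if@0.1.0] (if (2 < (((\z.(\u.z)) 8) ((let p = false in (\q.(\r.p))) (1 + 6)))) then (if ((((\s.(\t.2)) true) (\a.4)) == 2) then (let b = (\c.((\d.true) c)) in ((let e = 9 in 5) < (8 * 4))) else false) else (6 < (5 - 6)))
step 4: [beta@0.1.0] (if (2 < ((\u.8) ((let p = false in (\q.(\r.p))) (1 + 6)))) then (if ((((\s.(\t.2)) true) (\a.4)) == 2) then (let b = (\c.((\d.true) c)) in ((let e = 9 in 5) < (8 * 4))) else false) else (6 < (5 - 6)))
step 5: [beta@0.1] (if (2 < 8) then (if ((((\s.(\t.2)) true) (\a.4)) == 2) then (let b = (\c.((\d.true) c)) in ((let e = 9 in 5) < (8 * 4))) else false) else (6 < (5 - 6)))
step 6: [delta@0] (if true then (if ((((\s.(\t.2)) true) (\a.4)) == 2) then (let b = (\c.((\d.true) c)) in ((let e = 9 in 5) < (8 * 4))) else false) else (6 < (5 - 6)))
step 7: [if@root] (if ((((\s.(\t.2)) true) (\a.4)) == 2) then (let b = (\c.((\d.true) c)) in ((let e = 9 in 5) < (8 * 4))) else false)
step 8: [beta@0.0.0] (if (((\t.2) (\a.4)) == 2) then (let b = (\c.((\d.true) c)) in ((let e = 9 in 5) < (8 * 4))) else false)
step 9: [beta@0.0] (if (2 == 2) then (let b = (\c.((\d.true) c)) in ((let e = 9 in 5) < (8 * 4))) else false)
step 10: [delta@0] (if true then (let b = (\c.((\d.true) c)) in ((let e = 9 in 5) < (8 * 4))) else false)
step 11: [if@root] (let b = (\c.((\d.true) c)) in ((let e = 9 in 5) < (8 * 4)))
step 12: [let@root] ((let e = 9 in 5) < (8 * 4))
step 13: [let@0] (5 < (8 * 4))
step 14: [delta@1] (5 < 32)
step 15: [delta@root] true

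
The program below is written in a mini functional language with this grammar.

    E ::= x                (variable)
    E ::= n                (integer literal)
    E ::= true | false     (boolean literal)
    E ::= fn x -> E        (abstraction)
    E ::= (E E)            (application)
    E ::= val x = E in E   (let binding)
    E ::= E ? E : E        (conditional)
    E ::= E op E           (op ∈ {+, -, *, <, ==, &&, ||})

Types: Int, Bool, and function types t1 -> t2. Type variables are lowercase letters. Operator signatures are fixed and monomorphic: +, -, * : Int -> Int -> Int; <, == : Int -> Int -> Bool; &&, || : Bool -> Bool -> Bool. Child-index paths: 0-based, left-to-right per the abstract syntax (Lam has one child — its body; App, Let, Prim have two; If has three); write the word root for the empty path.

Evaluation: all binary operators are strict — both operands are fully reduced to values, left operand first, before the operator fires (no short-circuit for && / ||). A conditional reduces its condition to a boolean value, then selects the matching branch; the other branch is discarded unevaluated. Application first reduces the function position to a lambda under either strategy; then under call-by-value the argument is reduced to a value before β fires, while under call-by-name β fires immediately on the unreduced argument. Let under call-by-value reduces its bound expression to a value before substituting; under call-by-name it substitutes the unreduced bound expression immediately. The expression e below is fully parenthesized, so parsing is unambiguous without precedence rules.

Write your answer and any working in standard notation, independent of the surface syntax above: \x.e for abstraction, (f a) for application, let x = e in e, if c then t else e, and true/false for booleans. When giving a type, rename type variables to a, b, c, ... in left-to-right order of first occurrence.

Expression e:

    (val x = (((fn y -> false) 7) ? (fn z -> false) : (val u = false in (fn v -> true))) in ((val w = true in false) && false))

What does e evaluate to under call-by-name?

Answer: false

Derivation:
step 0: (let x = (if ((\y.false) 7) then (\z.false) else (let u = false in (\v.true))) in ((let w = true in false) && false))
step 1: [let@root] ((let w = true in false) && false)
step 2: [let@0] (false && false)
step 3: [delta@root] false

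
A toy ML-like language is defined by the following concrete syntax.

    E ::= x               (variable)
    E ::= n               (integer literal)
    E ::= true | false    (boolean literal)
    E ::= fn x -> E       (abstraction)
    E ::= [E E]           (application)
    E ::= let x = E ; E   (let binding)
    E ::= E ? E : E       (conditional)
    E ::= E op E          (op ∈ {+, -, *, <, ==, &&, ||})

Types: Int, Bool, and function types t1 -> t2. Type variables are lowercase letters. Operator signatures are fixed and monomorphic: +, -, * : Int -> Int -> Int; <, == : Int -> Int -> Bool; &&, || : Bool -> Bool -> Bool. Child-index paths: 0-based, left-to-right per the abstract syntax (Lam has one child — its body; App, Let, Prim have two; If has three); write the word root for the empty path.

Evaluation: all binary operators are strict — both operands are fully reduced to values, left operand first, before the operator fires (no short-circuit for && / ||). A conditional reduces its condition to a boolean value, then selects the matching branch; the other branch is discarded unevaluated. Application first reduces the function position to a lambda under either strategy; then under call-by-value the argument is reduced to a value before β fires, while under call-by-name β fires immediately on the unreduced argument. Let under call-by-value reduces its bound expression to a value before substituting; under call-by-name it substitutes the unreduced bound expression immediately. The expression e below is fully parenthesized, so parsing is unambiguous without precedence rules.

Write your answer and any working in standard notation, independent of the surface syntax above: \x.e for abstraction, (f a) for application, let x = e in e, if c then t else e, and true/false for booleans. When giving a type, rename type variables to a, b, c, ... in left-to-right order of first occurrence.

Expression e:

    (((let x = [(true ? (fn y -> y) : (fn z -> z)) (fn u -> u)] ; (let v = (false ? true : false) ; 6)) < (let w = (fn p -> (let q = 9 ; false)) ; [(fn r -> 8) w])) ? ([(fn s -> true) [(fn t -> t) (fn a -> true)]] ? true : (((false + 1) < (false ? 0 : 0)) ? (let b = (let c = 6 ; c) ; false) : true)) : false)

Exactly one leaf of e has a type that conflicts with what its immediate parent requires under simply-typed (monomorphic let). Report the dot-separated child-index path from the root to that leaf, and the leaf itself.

Answer: 1.2.0.0.0 : false

Trace:
  unify Bool ~ Bool
y : a
\y._ : a -> a
z : b
\z._ : b -> b
  unify a -> a ~ b -> b
  unify a ~ b
  unify b ~ b
u : c
\u._ : c -> c
  unify b -> b ~ (c -> c) -> d
  unify b ~ c -> c
  unify c -> c ~ d
_ _ : c -> c
let x : c -> c
  unify Bool ~ Bool
  unify Bool ~ Bool
let v : Bool
  unify Int ~ Int
let q : Int
\p._ : e -> Bool
let w : e -> Bool
\r._ : f -> Int
w : e -> Bool
  unify f -> Int ~ (e -> Bool) -> g
  unify f ~ e -> Bool
  unify Int ~ g
_ _ : Int
  unify Int ~ Int
  unify Bool ~ Bool
\s._ : h -> Bool
t : i
\t._ : i -> i
\a._ : j -> Bool
  unify i -> i ~ (j -> Bool) -> k
  unify i ~ j -> Bool
  unify j -> Bool ~ k
_ _ : j -> Bool
  unify h -> Bool ~ (j -> Bool) -> l
  unify h ~ j -> Bool
  unify Bool ~ l
_ _ : Bool
  unify Bool ~ Bool
  unify Bool ~ Int
  FAIL: mismatch Bool ~ Int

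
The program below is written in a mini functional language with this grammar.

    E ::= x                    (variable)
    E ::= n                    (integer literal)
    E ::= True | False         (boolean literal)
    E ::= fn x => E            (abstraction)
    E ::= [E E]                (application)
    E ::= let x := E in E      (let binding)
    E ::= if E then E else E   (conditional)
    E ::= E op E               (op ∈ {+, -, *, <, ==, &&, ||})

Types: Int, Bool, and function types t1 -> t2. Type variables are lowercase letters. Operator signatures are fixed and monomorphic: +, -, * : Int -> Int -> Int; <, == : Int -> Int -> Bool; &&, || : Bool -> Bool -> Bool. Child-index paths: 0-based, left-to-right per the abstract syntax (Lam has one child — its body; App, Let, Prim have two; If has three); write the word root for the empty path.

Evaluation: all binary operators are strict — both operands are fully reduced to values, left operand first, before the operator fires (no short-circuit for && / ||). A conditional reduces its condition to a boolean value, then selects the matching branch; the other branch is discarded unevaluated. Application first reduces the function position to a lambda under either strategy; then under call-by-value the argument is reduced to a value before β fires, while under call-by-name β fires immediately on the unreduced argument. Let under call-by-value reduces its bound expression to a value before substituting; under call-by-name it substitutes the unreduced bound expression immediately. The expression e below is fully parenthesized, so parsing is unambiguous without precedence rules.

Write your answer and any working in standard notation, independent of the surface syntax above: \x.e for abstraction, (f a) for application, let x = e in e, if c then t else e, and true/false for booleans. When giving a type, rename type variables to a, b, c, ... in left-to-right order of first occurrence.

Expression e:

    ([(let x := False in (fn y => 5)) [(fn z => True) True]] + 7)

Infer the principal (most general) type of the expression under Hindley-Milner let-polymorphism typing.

Working:
let x : Bool
\y._ : a -> Int
\z._ : b -> Bool
  unify b -> Bool ~ Bool -> c
  unify b ~ Bool
  unify Bool ~ c
_ _ : Bool
  unify a -> Int ~ Bool -> d
  unify a ~ Bool
  unify Int ~ d
_ _ : Int
  unify Int ~ Int
  unify Int ~ Int

Answer: Int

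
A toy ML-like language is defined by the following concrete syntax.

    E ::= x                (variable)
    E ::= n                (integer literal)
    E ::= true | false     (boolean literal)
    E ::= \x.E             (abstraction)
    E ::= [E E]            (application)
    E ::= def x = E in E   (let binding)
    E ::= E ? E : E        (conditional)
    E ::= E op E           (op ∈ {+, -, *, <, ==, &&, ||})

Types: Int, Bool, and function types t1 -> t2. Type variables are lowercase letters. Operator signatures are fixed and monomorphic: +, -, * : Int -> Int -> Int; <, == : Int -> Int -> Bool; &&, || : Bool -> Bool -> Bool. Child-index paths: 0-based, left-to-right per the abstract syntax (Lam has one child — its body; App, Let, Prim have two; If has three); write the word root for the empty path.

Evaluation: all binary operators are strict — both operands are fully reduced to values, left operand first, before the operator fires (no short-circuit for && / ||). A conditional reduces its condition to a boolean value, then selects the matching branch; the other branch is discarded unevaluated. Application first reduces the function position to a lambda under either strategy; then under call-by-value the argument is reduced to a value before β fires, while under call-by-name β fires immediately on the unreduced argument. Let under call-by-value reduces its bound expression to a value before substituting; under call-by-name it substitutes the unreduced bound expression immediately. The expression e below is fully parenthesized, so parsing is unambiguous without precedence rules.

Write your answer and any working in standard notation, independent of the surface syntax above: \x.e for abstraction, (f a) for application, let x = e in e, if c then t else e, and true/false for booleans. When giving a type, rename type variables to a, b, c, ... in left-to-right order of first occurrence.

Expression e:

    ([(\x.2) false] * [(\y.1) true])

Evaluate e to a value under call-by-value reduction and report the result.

Trace:
step 0: (((\x.2) false) * ((\y.1) true))
step 1: [beta@0] (2 * ((\y.1) true))
step 2: [beta@1] (2 * 1)
step 3: [delta@root] 2

Answer: 2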